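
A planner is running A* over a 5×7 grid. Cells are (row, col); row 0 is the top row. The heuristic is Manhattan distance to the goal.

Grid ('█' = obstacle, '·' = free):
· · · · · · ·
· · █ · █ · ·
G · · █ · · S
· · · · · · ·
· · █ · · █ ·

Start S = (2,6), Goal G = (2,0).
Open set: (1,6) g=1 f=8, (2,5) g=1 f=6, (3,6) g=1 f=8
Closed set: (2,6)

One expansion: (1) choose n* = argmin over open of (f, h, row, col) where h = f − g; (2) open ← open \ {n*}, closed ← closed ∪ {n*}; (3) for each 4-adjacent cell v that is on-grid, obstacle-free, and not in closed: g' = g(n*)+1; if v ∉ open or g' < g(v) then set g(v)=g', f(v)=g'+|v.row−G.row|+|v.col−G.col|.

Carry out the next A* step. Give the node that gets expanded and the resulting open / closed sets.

step 1: expand (2,5) (f=6, h=5) → closed; open now [(1,5) g=2 f=8, (1,6) g=1 f=8, (2,4) g=2 f=6, (3,5) g=2 f=8, (3,6) g=1 f=8]

expanded=(2,5); open=[(1,5) g=2 f=8, (1,6) g=1 f=8, (2,4) g=2 f=6, (3,5) g=2 f=8, (3,6) g=1 f=8]; closed=[(2,5), (2,6)]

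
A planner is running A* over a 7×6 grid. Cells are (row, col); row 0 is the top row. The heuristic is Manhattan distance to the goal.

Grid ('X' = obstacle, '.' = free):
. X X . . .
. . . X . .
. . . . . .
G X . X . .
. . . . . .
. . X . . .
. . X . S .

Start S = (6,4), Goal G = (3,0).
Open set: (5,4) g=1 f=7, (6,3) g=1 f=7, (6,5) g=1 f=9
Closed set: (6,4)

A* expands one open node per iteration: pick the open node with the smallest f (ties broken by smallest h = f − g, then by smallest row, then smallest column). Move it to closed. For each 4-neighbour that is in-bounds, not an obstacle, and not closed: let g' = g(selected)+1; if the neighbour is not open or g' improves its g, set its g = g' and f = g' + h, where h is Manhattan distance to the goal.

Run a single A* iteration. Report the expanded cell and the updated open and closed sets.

step 1: expand (5,4) (f=7, h=6) → closed; open now [(4,4) g=2 f=7, (5,3) g=2 f=7, (5,5) g=2 f=9, (6,3) g=1 f=7, (6,5) g=1 f=9]

expanded=(5,4); open=[(4,4) g=2 f=7, (5,3) g=2 f=7, (5,5) g=2 f=9, (6,3) g=1 f=7, (6,5) g=1 f=9]; closed=[(5,4), (6,4)]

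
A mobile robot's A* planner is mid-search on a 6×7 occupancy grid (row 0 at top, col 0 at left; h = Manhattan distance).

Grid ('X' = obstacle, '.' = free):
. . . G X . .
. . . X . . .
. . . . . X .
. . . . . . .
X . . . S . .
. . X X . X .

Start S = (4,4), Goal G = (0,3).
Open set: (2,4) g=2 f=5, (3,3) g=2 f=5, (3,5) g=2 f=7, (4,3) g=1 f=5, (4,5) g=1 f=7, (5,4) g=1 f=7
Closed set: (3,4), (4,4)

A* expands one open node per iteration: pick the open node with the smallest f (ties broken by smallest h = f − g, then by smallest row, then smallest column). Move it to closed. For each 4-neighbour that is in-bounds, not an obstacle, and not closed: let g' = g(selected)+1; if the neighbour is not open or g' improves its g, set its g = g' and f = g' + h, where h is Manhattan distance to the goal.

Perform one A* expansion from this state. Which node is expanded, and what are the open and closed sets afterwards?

step 1: expand (2,4) (f=5, h=3) → closed; open now [(1,4) g=3 f=5, (2,3) g=3 f=5, (3,3) g=2 f=5, (3,5) g=2 f=7, (4,3) g=1 f=5, (4,5) g=1 f=7, (5,4) g=1 f=7]

expanded=(2,4); open=[(1,4) g=3 f=5, (2,3) g=3 f=5, (3,3) g=2 f=5, (3,5) g=2 f=7, (4,3) g=1 f=5, (4,5) g=1 f=7, (5,4) g=1 f=7]; closed=[(2,4), (3,4), (4,4)]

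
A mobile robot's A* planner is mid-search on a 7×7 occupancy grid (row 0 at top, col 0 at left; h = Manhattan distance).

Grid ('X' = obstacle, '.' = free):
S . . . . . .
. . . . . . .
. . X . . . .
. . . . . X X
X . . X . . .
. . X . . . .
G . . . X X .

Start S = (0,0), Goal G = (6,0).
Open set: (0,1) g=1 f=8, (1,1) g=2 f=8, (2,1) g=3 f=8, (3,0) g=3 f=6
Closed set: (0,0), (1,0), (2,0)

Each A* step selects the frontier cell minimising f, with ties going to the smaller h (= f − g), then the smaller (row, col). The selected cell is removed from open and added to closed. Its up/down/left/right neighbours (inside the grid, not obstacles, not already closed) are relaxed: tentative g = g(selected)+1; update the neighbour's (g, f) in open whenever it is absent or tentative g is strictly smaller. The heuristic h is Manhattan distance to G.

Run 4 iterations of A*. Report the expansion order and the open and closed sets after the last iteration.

step 1: expand (3,0) (f=6, h=3) → closed; open now [(0,1) g=1 f=8, (1,1) g=2 f=8, (2,1) g=3 f=8, (3,1) g=4 f=8]
step 2: expand (3,1) (f=8, h=4) → closed; open now [(0,1) g=1 f=8, (1,1) g=2 f=8, (2,1) g=3 f=8, (3,2) g=5 f=10, (4,1) g=5 f=8]
step 3: expand (4,1) (f=8, h=3) → closed; open now [(0,1) g=1 f=8, (1,1) g=2 f=8, (2,1) g=3 f=8, (3,2) g=5 f=10, (4,2) g=6 f=10, (5,1) g=6 f=8]
step 4: expand (5,1) (f=8, h=2) → closed; open now [(0,1) g=1 f=8, (1,1) g=2 f=8, (2,1) g=3 f=8, (3,2) g=5 f=10, (4,2) g=6 f=10, (5,0) g=7 f=8, (6,1) g=7 f=8]

order=[(3,0) → (3,1) → (4,1) → (5,1)]; open=[(0,1) g=1 f=8, (1,1) g=2 f=8, (2,1) g=3 f=8, (3,2) g=5 f=10, (4,2) g=6 f=10, (5,0) g=7 f=8, (6,1) g=7 f=8]; closed=[(0,0), (1,0), (2,0), (3,0), (3,1), (4,1), (5,1)]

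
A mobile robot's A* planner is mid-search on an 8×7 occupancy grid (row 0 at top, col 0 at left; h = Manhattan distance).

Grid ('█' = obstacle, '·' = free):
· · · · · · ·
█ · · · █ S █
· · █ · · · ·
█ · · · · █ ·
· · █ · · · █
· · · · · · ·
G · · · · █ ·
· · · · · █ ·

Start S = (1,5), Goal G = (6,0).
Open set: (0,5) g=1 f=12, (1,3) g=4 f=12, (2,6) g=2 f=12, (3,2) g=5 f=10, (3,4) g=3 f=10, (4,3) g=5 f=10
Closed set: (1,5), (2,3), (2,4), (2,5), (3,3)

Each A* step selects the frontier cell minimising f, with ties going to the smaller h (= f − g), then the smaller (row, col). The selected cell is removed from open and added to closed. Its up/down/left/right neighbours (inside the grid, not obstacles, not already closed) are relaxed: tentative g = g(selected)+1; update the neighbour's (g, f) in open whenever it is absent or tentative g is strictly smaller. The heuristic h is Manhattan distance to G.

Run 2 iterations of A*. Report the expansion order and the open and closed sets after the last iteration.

order=[(3,2) → (3,1)]; open=[(0,5) g=1 f=12, (1,3) g=4 f=12, (2,1) g=7 f=12, (2,6) g=2 f=12, (3,4) g=3 f=10, (4,1) g=7 f=10, (4,3) g=5 f=10]; closed=[(1,5), (2,3), (2,4), (2,5), (3,1), (3,2), (3,3)]

step 1: expand (3,2) (f=10, h=5) → closed; open now [(0,5) g=1 f=12, (1,3) g=4 f=12, (2,6) g=2 f=12, (3,1) g=6 f=10, (3,4) g=3 f=10, (4,3) g=5 f=10]
step 2: expand (3,1) (f=10, h=4) → closed; open now [(0,5) g=1 f=12, (1,3) g=4 f=12, (2,1) g=7 f=12, (2,6) g=2 f=12, (3,4) g=3 f=10, (4,1) g=7 f=10, (4,3) g=5 f=10]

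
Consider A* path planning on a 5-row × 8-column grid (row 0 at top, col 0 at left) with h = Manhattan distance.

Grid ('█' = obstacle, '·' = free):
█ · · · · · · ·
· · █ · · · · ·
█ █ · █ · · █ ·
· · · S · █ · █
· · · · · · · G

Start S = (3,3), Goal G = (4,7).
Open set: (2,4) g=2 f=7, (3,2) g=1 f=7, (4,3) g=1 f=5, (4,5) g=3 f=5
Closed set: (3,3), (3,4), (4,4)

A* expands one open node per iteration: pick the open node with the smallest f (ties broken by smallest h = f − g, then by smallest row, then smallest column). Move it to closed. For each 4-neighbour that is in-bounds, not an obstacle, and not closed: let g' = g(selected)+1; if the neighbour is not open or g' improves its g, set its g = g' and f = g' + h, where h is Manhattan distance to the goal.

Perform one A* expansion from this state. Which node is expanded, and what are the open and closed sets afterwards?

step 1: expand (4,5) (f=5, h=2) → closed; open now [(2,4) g=2 f=7, (3,2) g=1 f=7, (4,3) g=1 f=5, (4,6) g=4 f=5]

expanded=(4,5); open=[(2,4) g=2 f=7, (3,2) g=1 f=7, (4,3) g=1 f=5, (4,6) g=4 f=5]; closed=[(3,3), (3,4), (4,4), (4,5)]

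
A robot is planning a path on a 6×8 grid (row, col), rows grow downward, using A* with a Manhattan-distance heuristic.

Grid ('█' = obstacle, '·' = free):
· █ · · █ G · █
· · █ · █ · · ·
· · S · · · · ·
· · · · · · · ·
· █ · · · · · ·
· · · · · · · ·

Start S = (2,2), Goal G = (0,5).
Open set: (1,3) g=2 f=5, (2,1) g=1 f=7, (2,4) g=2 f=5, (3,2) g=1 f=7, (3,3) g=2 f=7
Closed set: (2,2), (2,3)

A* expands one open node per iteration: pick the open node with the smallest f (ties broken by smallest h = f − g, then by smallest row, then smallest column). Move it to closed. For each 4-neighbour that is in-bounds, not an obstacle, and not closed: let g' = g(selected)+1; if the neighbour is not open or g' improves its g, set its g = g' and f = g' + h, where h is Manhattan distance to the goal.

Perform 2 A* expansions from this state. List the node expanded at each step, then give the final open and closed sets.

step 1: expand (1,3) (f=5, h=3) → closed; open now [(0,3) g=3 f=5, (2,1) g=1 f=7, (2,4) g=2 f=5, (3,2) g=1 f=7, (3,3) g=2 f=7]
step 2: expand (0,3) (f=5, h=2) → closed; open now [(0,2) g=4 f=7, (2,1) g=1 f=7, (2,4) g=2 f=5, (3,2) g=1 f=7, (3,3) g=2 f=7]

order=[(1,3) → (0,3)]; open=[(0,2) g=4 f=7, (2,1) g=1 f=7, (2,4) g=2 f=5, (3,2) g=1 f=7, (3,3) g=2 f=7]; closed=[(0,3), (1,3), (2,2), (2,3)]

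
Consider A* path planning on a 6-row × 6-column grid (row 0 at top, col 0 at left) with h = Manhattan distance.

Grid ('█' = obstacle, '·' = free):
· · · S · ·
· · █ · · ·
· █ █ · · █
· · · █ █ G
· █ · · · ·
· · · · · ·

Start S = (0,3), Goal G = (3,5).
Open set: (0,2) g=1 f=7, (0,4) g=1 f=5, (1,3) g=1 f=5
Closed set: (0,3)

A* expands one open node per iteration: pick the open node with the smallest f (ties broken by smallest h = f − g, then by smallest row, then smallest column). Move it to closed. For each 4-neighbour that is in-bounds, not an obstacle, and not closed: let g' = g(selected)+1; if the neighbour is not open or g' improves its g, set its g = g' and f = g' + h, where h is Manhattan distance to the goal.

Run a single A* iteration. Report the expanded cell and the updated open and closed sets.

step 1: expand (0,4) (f=5, h=4) → closed; open now [(0,2) g=1 f=7, (0,5) g=2 f=5, (1,3) g=1 f=5, (1,4) g=2 f=5]

expanded=(0,4); open=[(0,2) g=1 f=7, (0,5) g=2 f=5, (1,3) g=1 f=5, (1,4) g=2 f=5]; closed=[(0,3), (0,4)]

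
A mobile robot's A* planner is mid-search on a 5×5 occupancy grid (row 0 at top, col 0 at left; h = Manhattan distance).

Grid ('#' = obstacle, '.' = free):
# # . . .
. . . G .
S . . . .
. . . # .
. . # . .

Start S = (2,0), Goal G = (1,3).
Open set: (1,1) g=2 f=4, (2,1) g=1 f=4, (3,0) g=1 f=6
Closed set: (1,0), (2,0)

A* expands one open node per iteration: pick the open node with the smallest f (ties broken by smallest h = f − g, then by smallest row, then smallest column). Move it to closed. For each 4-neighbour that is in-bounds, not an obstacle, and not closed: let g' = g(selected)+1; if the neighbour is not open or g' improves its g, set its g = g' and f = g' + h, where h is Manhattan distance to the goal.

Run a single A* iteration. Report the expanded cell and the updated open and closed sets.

step 1: expand (1,1) (f=4, h=2) → closed; open now [(1,2) g=3 f=4, (2,1) g=1 f=4, (3,0) g=1 f=6]

expanded=(1,1); open=[(1,2) g=3 f=4, (2,1) g=1 f=4, (3,0) g=1 f=6]; closed=[(1,0), (1,1), (2,0)]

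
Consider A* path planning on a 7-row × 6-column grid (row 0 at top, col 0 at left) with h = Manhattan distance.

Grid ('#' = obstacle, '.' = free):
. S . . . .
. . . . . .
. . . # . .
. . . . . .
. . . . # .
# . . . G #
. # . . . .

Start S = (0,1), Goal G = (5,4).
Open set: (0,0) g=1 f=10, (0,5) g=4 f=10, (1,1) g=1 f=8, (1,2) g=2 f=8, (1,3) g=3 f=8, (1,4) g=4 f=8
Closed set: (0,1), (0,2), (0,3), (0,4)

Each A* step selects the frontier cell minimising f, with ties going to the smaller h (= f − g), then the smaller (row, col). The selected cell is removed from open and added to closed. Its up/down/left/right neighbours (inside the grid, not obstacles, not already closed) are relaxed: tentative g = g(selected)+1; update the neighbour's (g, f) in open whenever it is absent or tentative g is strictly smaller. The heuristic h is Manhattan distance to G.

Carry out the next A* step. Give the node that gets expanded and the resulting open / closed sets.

step 1: expand (1,4) (f=8, h=4) → closed; open now [(0,0) g=1 f=10, (0,5) g=4 f=10, (1,1) g=1 f=8, (1,2) g=2 f=8, (1,3) g=3 f=8, (1,5) g=5 f=10, (2,4) g=5 f=8]

expanded=(1,4); open=[(0,0) g=1 f=10, (0,5) g=4 f=10, (1,1) g=1 f=8, (1,2) g=2 f=8, (1,3) g=3 f=8, (1,5) g=5 f=10, (2,4) g=5 f=8]; closed=[(0,1), (0,2), (0,3), (0,4), (1,4)]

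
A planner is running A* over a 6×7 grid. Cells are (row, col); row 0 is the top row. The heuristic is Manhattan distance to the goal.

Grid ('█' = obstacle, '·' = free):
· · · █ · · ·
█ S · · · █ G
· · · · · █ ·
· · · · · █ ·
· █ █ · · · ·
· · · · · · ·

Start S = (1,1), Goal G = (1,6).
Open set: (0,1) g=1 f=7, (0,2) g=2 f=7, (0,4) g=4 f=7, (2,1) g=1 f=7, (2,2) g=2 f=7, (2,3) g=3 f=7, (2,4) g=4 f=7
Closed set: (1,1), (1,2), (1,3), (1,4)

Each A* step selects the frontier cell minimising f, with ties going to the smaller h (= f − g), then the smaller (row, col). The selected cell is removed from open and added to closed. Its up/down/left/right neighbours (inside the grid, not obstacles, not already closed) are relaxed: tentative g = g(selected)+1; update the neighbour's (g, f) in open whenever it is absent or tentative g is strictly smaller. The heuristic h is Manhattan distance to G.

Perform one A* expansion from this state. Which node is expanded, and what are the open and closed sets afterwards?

expanded=(0,4); open=[(0,1) g=1 f=7, (0,2) g=2 f=7, (0,5) g=5 f=7, (2,1) g=1 f=7, (2,2) g=2 f=7, (2,3) g=3 f=7, (2,4) g=4 f=7]; closed=[(0,4), (1,1), (1,2), (1,3), (1,4)]

step 1: expand (0,4) (f=7, h=3) → closed; open now [(0,1) g=1 f=7, (0,2) g=2 f=7, (0,5) g=5 f=7, (2,1) g=1 f=7, (2,2) g=2 f=7, (2,3) g=3 f=7, (2,4) g=4 f=7]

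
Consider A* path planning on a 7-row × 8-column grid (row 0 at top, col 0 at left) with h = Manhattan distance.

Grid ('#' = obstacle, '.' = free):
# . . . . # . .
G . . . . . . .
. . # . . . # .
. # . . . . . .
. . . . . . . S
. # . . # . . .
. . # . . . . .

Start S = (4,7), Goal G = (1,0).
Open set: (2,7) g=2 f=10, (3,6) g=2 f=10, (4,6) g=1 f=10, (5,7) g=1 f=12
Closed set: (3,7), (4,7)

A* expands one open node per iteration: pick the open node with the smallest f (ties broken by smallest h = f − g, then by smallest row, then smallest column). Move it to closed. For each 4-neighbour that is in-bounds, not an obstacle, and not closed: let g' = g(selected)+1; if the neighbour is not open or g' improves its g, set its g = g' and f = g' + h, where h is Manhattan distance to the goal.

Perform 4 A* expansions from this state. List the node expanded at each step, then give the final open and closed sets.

step 1: expand (2,7) (f=10, h=8) → closed; open now [(1,7) g=3 f=10, (3,6) g=2 f=10, (4,6) g=1 f=10, (5,7) g=1 f=12]
step 2: expand (1,7) (f=10, h=7) → closed; open now [(0,7) g=4 f=12, (1,6) g=4 f=10, (3,6) g=2 f=10, (4,6) g=1 f=10, (5,7) g=1 f=12]
step 3: expand (1,6) (f=10, h=6) → closed; open now [(0,6) g=5 f=12, (0,7) g=4 f=12, (1,5) g=5 f=10, (3,6) g=2 f=10, (4,6) g=1 f=10, (5,7) g=1 f=12]
step 4: expand (1,5) (f=10, h=5) → closed; open now [(0,6) g=5 f=12, (0,7) g=4 f=12, (1,4) g=6 f=10, (2,5) g=6 f=12, (3,6) g=2 f=10, (4,6) g=1 f=10, (5,7) g=1 f=12]

order=[(2,7) → (1,7) → (1,6) → (1,5)]; open=[(0,6) g=5 f=12, (0,7) g=4 f=12, (1,4) g=6 f=10, (2,5) g=6 f=12, (3,6) g=2 f=10, (4,6) g=1 f=10, (5,7) g=1 f=12]; closed=[(1,5), (1,6), (1,7), (2,7), (3,7), (4,7)]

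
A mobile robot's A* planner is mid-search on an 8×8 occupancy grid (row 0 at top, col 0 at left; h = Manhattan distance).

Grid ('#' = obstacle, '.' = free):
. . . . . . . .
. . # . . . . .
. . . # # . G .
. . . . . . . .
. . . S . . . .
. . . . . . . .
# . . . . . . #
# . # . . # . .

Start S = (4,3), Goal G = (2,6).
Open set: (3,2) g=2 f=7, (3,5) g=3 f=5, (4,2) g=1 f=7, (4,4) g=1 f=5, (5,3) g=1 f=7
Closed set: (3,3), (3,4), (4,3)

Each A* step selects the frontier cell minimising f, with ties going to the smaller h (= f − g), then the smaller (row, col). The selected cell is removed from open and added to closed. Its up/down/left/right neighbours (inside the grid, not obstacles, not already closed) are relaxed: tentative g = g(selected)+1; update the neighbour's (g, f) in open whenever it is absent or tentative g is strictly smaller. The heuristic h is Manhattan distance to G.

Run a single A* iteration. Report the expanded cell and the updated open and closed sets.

step 1: expand (3,5) (f=5, h=2) → closed; open now [(2,5) g=4 f=5, (3,2) g=2 f=7, (3,6) g=4 f=5, (4,2) g=1 f=7, (4,4) g=1 f=5, (4,5) g=4 f=7, (5,3) g=1 f=7]

expanded=(3,5); open=[(2,5) g=4 f=5, (3,2) g=2 f=7, (3,6) g=4 f=5, (4,2) g=1 f=7, (4,4) g=1 f=5, (4,5) g=4 f=7, (5,3) g=1 f=7]; closed=[(3,3), (3,4), (3,5), (4,3)]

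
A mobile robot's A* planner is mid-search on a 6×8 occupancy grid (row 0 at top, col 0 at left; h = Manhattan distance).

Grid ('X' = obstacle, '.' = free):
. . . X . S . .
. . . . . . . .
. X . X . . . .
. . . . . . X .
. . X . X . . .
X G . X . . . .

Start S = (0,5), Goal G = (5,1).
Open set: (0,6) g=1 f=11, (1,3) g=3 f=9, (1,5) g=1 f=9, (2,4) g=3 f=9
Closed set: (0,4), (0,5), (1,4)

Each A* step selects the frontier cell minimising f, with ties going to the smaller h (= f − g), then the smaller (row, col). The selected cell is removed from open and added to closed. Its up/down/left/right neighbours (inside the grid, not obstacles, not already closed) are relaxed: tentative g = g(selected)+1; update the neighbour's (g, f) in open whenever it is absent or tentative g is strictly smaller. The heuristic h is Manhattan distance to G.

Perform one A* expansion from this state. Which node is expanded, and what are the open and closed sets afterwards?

expanded=(1,3); open=[(0,6) g=1 f=11, (1,2) g=4 f=9, (1,5) g=1 f=9, (2,4) g=3 f=9]; closed=[(0,4), (0,5), (1,3), (1,4)]

step 1: expand (1,3) (f=9, h=6) → closed; open now [(0,6) g=1 f=11, (1,2) g=4 f=9, (1,5) g=1 f=9, (2,4) g=3 f=9]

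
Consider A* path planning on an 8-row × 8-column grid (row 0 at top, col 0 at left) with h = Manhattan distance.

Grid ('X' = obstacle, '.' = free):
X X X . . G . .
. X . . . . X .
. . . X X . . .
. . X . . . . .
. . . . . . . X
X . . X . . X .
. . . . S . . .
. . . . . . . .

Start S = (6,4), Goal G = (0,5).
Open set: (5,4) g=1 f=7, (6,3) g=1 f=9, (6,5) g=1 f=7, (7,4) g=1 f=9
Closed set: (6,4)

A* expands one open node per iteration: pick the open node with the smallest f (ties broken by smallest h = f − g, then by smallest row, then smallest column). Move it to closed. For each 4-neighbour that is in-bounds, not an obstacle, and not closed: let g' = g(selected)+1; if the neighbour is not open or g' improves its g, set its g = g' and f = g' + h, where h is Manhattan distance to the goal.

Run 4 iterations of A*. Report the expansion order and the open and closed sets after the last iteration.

order=[(5,4) → (4,4) → (3,4) → (3,5)]; open=[(2,5) g=5 f=7, (3,3) g=4 f=9, (3,6) g=5 f=9, (4,3) g=3 f=9, (4,5) g=3 f=7, (5,5) g=2 f=7, (6,3) g=1 f=9, (6,5) g=1 f=7, (7,4) g=1 f=9]; closed=[(3,4), (3,5), (4,4), (5,4), (6,4)]

step 1: expand (5,4) (f=7, h=6) → closed; open now [(4,4) g=2 f=7, (5,5) g=2 f=7, (6,3) g=1 f=9, (6,5) g=1 f=7, (7,4) g=1 f=9]
step 2: expand (4,4) (f=7, h=5) → closed; open now [(3,4) g=3 f=7, (4,3) g=3 f=9, (4,5) g=3 f=7, (5,5) g=2 f=7, (6,3) g=1 f=9, (6,5) g=1 f=7, (7,4) g=1 f=9]
step 3: expand (3,4) (f=7, h=4) → closed; open now [(3,3) g=4 f=9, (3,5) g=4 f=7, (4,3) g=3 f=9, (4,5) g=3 f=7, (5,5) g=2 f=7, (6,3) g=1 f=9, (6,5) g=1 f=7, (7,4) g=1 f=9]
step 4: expand (3,5) (f=7, h=3) → closed; open now [(2,5) g=5 f=7, (3,3) g=4 f=9, (3,6) g=5 f=9, (4,3) g=3 f=9, (4,5) g=3 f=7, (5,5) g=2 f=7, (6,3) g=1 f=9, (6,5) g=1 f=7, (7,4) g=1 f=9]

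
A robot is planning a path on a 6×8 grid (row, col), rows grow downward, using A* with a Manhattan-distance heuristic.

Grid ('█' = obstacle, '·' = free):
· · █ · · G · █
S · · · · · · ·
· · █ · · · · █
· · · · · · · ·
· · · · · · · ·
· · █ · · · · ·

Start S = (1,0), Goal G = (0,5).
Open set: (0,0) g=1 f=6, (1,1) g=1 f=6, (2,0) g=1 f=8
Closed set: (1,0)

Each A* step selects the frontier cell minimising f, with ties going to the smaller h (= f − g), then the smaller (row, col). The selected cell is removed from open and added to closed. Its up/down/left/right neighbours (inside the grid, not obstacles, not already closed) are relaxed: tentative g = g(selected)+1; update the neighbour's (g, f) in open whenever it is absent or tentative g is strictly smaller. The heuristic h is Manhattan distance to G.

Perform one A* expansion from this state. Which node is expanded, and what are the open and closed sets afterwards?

expanded=(0,0); open=[(0,1) g=2 f=6, (1,1) g=1 f=6, (2,0) g=1 f=8]; closed=[(0,0), (1,0)]

step 1: expand (0,0) (f=6, h=5) → closed; open now [(0,1) g=2 f=6, (1,1) g=1 f=6, (2,0) g=1 f=8]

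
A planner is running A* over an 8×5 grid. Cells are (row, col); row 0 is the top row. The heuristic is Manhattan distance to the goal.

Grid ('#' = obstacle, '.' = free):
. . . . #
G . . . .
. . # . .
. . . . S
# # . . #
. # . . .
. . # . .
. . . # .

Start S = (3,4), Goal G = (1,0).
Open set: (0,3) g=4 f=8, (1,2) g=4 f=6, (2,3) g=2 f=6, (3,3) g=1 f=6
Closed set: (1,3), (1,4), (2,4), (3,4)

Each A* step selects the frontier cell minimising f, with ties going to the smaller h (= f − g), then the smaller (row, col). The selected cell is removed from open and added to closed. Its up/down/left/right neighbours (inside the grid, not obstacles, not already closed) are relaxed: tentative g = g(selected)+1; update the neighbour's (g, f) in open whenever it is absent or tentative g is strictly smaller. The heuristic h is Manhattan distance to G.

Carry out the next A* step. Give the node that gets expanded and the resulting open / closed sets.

expanded=(1,2); open=[(0,2) g=5 f=8, (0,3) g=4 f=8, (1,1) g=5 f=6, (2,3) g=2 f=6, (3,3) g=1 f=6]; closed=[(1,2), (1,3), (1,4), (2,4), (3,4)]

step 1: expand (1,2) (f=6, h=2) → closed; open now [(0,2) g=5 f=8, (0,3) g=4 f=8, (1,1) g=5 f=6, (2,3) g=2 f=6, (3,3) g=1 f=6]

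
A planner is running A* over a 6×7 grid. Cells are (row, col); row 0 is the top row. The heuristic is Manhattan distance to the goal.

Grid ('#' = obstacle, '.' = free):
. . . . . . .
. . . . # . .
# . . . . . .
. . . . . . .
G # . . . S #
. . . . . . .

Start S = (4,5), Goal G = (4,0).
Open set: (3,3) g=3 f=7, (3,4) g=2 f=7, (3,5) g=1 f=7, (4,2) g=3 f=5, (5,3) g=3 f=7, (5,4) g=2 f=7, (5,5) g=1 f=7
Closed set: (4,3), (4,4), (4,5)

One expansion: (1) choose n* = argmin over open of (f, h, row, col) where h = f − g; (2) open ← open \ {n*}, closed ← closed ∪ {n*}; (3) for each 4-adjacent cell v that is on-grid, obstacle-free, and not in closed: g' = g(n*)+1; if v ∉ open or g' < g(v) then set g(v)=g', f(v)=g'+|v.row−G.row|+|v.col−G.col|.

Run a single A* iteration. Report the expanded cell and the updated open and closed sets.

step 1: expand (4,2) (f=5, h=2) → closed; open now [(3,2) g=4 f=7, (3,3) g=3 f=7, (3,4) g=2 f=7, (3,5) g=1 f=7, (5,2) g=4 f=7, (5,3) g=3 f=7, (5,4) g=2 f=7, (5,5) g=1 f=7]

expanded=(4,2); open=[(3,2) g=4 f=7, (3,3) g=3 f=7, (3,4) g=2 f=7, (3,5) g=1 f=7, (5,2) g=4 f=7, (5,3) g=3 f=7, (5,4) g=2 f=7, (5,5) g=1 f=7]; closed=[(4,2), (4,3), (4,4), (4,5)]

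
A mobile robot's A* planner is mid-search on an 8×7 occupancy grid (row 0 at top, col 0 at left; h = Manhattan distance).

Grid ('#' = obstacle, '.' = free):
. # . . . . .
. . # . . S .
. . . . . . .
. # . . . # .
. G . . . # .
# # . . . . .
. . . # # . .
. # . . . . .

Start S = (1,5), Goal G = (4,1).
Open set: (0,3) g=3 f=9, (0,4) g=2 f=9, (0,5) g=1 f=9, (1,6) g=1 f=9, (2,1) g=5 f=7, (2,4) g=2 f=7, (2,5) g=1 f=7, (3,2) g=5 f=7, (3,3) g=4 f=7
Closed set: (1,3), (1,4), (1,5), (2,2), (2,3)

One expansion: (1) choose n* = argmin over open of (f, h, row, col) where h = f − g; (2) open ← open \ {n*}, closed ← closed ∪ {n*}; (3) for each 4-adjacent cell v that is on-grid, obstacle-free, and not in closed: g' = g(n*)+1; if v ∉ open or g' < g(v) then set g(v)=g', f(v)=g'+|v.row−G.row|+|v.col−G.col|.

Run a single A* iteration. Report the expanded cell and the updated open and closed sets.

step 1: expand (2,1) (f=7, h=2) → closed; open now [(0,3) g=3 f=9, (0,4) g=2 f=9, (0,5) g=1 f=9, (1,1) g=6 f=9, (1,6) g=1 f=9, (2,0) g=6 f=9, (2,4) g=2 f=7, (2,5) g=1 f=7, (3,2) g=5 f=7, (3,3) g=4 f=7]

expanded=(2,1); open=[(0,3) g=3 f=9, (0,4) g=2 f=9, (0,5) g=1 f=9, (1,1) g=6 f=9, (1,6) g=1 f=9, (2,0) g=6 f=9, (2,4) g=2 f=7, (2,5) g=1 f=7, (3,2) g=5 f=7, (3,3) g=4 f=7]; closed=[(1,3), (1,4), (1,5), (2,1), (2,2), (2,3)]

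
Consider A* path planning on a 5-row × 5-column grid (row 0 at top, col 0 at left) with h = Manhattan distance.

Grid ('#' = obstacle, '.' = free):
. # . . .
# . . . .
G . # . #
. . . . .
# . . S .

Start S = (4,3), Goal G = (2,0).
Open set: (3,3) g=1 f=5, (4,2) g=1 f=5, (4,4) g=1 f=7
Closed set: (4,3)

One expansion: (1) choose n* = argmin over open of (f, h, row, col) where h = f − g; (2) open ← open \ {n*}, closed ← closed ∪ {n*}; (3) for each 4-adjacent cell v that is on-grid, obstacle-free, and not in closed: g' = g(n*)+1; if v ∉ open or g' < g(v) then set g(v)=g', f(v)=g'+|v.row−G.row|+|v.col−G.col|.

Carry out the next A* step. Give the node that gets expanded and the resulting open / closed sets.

step 1: expand (3,3) (f=5, h=4) → closed; open now [(2,3) g=2 f=5, (3,2) g=2 f=5, (3,4) g=2 f=7, (4,2) g=1 f=5, (4,4) g=1 f=7]

expanded=(3,3); open=[(2,3) g=2 f=5, (3,2) g=2 f=5, (3,4) g=2 f=7, (4,2) g=1 f=5, (4,4) g=1 f=7]; closed=[(3,3), (4,3)]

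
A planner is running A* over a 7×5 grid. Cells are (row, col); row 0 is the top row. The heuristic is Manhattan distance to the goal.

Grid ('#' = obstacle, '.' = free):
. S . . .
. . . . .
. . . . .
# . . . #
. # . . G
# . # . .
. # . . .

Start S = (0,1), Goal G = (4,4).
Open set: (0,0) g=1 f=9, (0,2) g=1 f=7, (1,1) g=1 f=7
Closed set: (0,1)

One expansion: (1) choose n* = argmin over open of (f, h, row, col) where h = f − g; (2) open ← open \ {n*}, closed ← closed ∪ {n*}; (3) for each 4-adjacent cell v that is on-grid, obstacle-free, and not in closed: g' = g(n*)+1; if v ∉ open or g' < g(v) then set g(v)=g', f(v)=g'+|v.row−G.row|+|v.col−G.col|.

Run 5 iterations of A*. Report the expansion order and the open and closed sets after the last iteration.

order=[(0,2) → (0,3) → (0,4) → (1,4) → (2,4)]; open=[(0,0) g=1 f=9, (1,1) g=1 f=7, (1,2) g=2 f=7, (1,3) g=3 f=7, (2,3) g=6 f=9]; closed=[(0,1), (0,2), (0,3), (0,4), (1,4), (2,4)]

step 1: expand (0,2) (f=7, h=6) → closed; open now [(0,0) g=1 f=9, (0,3) g=2 f=7, (1,1) g=1 f=7, (1,2) g=2 f=7]
step 2: expand (0,3) (f=7, h=5) → closed; open now [(0,0) g=1 f=9, (0,4) g=3 f=7, (1,1) g=1 f=7, (1,2) g=2 f=7, (1,3) g=3 f=7]
step 3: expand (0,4) (f=7, h=4) → closed; open now [(0,0) g=1 f=9, (1,1) g=1 f=7, (1,2) g=2 f=7, (1,3) g=3 f=7, (1,4) g=4 f=7]
step 4: expand (1,4) (f=7, h=3) → closed; open now [(0,0) g=1 f=9, (1,1) g=1 f=7, (1,2) g=2 f=7, (1,3) g=3 f=7, (2,4) g=5 f=7]
step 5: expand (2,4) (f=7, h=2) → closed; open now [(0,0) g=1 f=9, (1,1) g=1 f=7, (1,2) g=2 f=7, (1,3) g=3 f=7, (2,3) g=6 f=9]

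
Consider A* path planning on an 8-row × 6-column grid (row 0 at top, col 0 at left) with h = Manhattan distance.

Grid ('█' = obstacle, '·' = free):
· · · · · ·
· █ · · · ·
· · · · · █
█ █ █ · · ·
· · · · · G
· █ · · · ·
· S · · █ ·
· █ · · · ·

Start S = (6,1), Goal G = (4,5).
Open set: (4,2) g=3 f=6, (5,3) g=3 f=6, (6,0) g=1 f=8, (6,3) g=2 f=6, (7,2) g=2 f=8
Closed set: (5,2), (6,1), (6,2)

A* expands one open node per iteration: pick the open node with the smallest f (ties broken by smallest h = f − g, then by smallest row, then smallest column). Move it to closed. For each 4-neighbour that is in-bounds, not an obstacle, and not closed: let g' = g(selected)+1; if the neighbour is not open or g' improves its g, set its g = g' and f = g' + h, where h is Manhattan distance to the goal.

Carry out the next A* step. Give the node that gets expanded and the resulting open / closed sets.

expanded=(4,2); open=[(4,1) g=4 f=8, (4,3) g=4 f=6, (5,3) g=3 f=6, (6,0) g=1 f=8, (6,3) g=2 f=6, (7,2) g=2 f=8]; closed=[(4,2), (5,2), (6,1), (6,2)]

step 1: expand (4,2) (f=6, h=3) → closed; open now [(4,1) g=4 f=8, (4,3) g=4 f=6, (5,3) g=3 f=6, (6,0) g=1 f=8, (6,3) g=2 f=6, (7,2) g=2 f=8]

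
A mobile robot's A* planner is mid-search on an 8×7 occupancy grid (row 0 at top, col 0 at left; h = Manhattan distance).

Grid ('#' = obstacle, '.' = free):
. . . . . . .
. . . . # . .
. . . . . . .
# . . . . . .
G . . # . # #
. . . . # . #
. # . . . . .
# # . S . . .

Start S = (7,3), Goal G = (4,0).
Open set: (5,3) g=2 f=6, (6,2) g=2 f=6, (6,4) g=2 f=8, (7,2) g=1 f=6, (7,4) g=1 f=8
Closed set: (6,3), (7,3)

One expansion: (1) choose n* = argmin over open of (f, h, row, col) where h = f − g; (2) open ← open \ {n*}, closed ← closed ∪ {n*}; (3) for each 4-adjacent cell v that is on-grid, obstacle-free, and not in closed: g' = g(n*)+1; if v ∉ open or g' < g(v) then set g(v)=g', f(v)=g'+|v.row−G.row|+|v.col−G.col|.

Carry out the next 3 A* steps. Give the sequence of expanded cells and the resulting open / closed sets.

step 1: expand (5,3) (f=6, h=4) → closed; open now [(5,2) g=3 f=6, (6,2) g=2 f=6, (6,4) g=2 f=8, (7,2) g=1 f=6, (7,4) g=1 f=8]
step 2: expand (5,2) (f=6, h=3) → closed; open now [(4,2) g=4 f=6, (5,1) g=4 f=6, (6,2) g=2 f=6, (6,4) g=2 f=8, (7,2) g=1 f=6, (7,4) g=1 f=8]
step 3: expand (4,2) (f=6, h=2) → closed; open now [(3,2) g=5 f=8, (4,1) g=5 f=6, (5,1) g=4 f=6, (6,2) g=2 f=6, (6,4) g=2 f=8, (7,2) g=1 f=6, (7,4) g=1 f=8]

order=[(5,3) → (5,2) → (4,2)]; open=[(3,2) g=5 f=8, (4,1) g=5 f=6, (5,1) g=4 f=6, (6,2) g=2 f=6, (6,4) g=2 f=8, (7,2) g=1 f=6, (7,4) g=1 f=8]; closed=[(4,2), (5,2), (5,3), (6,3), (7,3)]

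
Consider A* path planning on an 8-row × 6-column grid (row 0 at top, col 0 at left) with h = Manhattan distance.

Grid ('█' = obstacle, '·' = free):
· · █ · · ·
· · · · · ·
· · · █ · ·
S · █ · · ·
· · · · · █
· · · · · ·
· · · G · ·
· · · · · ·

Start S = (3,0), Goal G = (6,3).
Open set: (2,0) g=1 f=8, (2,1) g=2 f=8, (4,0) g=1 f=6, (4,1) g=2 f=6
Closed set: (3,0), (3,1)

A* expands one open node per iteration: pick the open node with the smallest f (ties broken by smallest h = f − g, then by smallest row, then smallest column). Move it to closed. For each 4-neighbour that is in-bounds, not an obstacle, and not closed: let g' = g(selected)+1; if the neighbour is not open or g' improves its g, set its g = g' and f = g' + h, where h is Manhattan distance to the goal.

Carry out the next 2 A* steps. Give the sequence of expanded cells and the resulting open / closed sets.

order=[(4,1) → (4,2)]; open=[(2,0) g=1 f=8, (2,1) g=2 f=8, (4,0) g=1 f=6, (4,3) g=4 f=6, (5,1) g=3 f=6, (5,2) g=4 f=6]; closed=[(3,0), (3,1), (4,1), (4,2)]

step 1: expand (4,1) (f=6, h=4) → closed; open now [(2,0) g=1 f=8, (2,1) g=2 f=8, (4,0) g=1 f=6, (4,2) g=3 f=6, (5,1) g=3 f=6]
step 2: expand (4,2) (f=6, h=3) → closed; open now [(2,0) g=1 f=8, (2,1) g=2 f=8, (4,0) g=1 f=6, (4,3) g=4 f=6, (5,1) g=3 f=6, (5,2) g=4 f=6]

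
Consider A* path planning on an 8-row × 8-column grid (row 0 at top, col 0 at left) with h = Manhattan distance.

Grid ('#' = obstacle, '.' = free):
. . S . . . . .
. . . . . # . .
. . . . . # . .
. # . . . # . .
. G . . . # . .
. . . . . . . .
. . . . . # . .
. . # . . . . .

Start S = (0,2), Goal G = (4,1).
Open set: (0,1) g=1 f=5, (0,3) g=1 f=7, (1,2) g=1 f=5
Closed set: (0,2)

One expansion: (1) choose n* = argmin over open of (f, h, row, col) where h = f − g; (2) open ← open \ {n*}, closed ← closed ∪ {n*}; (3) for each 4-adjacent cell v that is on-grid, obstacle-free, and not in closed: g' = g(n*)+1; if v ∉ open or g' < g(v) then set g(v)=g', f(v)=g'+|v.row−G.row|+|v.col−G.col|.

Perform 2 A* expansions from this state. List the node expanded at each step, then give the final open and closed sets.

step 1: expand (0,1) (f=5, h=4) → closed; open now [(0,0) g=2 f=7, (0,3) g=1 f=7, (1,1) g=2 f=5, (1,2) g=1 f=5]
step 2: expand (1,1) (f=5, h=3) → closed; open now [(0,0) g=2 f=7, (0,3) g=1 f=7, (1,0) g=3 f=7, (1,2) g=1 f=5, (2,1) g=3 f=5]

order=[(0,1) → (1,1)]; open=[(0,0) g=2 f=7, (0,3) g=1 f=7, (1,0) g=3 f=7, (1,2) g=1 f=5, (2,1) g=3 f=5]; closed=[(0,1), (0,2), (1,1)]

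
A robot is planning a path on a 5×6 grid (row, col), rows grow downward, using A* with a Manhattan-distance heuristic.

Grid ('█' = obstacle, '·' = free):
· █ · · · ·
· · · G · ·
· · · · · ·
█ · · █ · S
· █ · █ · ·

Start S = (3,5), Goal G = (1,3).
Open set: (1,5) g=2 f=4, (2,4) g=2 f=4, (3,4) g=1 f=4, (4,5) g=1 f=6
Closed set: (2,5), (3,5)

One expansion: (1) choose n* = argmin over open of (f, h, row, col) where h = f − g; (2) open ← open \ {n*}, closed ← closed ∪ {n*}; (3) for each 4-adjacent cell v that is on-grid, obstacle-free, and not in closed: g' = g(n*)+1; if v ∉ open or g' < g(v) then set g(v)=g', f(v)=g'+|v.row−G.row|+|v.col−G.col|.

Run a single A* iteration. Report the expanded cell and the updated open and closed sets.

expanded=(1,5); open=[(0,5) g=3 f=6, (1,4) g=3 f=4, (2,4) g=2 f=4, (3,4) g=1 f=4, (4,5) g=1 f=6]; closed=[(1,5), (2,5), (3,5)]

step 1: expand (1,5) (f=4, h=2) → closed; open now [(0,5) g=3 f=6, (1,4) g=3 f=4, (2,4) g=2 f=4, (3,4) g=1 f=4, (4,5) g=1 f=6]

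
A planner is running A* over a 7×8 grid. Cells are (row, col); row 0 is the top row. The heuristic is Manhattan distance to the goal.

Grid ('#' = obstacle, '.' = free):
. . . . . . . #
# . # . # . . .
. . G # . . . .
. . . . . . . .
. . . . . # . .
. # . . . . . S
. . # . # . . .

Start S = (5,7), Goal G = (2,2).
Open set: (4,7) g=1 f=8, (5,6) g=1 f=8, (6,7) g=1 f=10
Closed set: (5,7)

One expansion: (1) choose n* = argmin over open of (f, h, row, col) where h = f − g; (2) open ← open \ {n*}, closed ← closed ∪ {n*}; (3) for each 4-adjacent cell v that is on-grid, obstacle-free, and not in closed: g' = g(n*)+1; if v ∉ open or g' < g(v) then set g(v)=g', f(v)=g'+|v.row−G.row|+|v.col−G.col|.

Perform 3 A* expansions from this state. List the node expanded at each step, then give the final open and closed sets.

step 1: expand (4,7) (f=8, h=7) → closed; open now [(3,7) g=2 f=8, (4,6) g=2 f=8, (5,6) g=1 f=8, (6,7) g=1 f=10]
step 2: expand (3,7) (f=8, h=6) → closed; open now [(2,7) g=3 f=8, (3,6) g=3 f=8, (4,6) g=2 f=8, (5,6) g=1 f=8, (6,7) g=1 f=10]
step 3: expand (2,7) (f=8, h=5) → closed; open now [(1,7) g=4 f=10, (2,6) g=4 f=8, (3,6) g=3 f=8, (4,6) g=2 f=8, (5,6) g=1 f=8, (6,7) g=1 f=10]

order=[(4,7) → (3,7) → (2,7)]; open=[(1,7) g=4 f=10, (2,6) g=4 f=8, (3,6) g=3 f=8, (4,6) g=2 f=8, (5,6) g=1 f=8, (6,7) g=1 f=10]; closed=[(2,7), (3,7), (4,7), (5,7)]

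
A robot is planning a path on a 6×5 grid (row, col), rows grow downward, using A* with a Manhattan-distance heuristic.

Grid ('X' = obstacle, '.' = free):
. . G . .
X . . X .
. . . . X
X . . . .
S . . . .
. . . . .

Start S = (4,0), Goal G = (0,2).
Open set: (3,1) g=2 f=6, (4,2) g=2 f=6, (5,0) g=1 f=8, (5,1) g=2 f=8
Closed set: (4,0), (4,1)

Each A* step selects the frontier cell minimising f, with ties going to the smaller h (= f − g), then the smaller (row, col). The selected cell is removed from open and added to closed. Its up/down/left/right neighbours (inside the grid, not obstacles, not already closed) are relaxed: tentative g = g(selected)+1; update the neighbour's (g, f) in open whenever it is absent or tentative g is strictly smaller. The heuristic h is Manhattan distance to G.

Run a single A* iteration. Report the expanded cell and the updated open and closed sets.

expanded=(3,1); open=[(2,1) g=3 f=6, (3,2) g=3 f=6, (4,2) g=2 f=6, (5,0) g=1 f=8, (5,1) g=2 f=8]; closed=[(3,1), (4,0), (4,1)]

step 1: expand (3,1) (f=6, h=4) → closed; open now [(2,1) g=3 f=6, (3,2) g=3 f=6, (4,2) g=2 f=6, (5,0) g=1 f=8, (5,1) g=2 f=8]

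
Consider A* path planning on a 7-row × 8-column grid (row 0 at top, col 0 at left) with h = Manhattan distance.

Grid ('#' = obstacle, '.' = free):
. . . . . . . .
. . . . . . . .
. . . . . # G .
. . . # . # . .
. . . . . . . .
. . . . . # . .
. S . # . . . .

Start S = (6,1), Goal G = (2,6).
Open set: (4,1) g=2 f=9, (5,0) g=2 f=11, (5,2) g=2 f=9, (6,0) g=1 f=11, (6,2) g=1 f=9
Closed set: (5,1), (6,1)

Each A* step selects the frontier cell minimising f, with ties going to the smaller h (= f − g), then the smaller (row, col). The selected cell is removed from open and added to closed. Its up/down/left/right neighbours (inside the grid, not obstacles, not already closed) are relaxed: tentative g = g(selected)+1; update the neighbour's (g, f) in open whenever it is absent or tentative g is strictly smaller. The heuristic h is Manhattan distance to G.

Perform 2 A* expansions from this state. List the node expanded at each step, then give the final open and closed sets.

order=[(4,1) → (3,1)]; open=[(2,1) g=4 f=9, (3,0) g=4 f=11, (3,2) g=4 f=9, (4,0) g=3 f=11, (4,2) g=3 f=9, (5,0) g=2 f=11, (5,2) g=2 f=9, (6,0) g=1 f=11, (6,2) g=1 f=9]; closed=[(3,1), (4,1), (5,1), (6,1)]

step 1: expand (4,1) (f=9, h=7) → closed; open now [(3,1) g=3 f=9, (4,0) g=3 f=11, (4,2) g=3 f=9, (5,0) g=2 f=11, (5,2) g=2 f=9, (6,0) g=1 f=11, (6,2) g=1 f=9]
step 2: expand (3,1) (f=9, h=6) → closed; open now [(2,1) g=4 f=9, (3,0) g=4 f=11, (3,2) g=4 f=9, (4,0) g=3 f=11, (4,2) g=3 f=9, (5,0) g=2 f=11, (5,2) g=2 f=9, (6,0) g=1 f=11, (6,2) g=1 f=9]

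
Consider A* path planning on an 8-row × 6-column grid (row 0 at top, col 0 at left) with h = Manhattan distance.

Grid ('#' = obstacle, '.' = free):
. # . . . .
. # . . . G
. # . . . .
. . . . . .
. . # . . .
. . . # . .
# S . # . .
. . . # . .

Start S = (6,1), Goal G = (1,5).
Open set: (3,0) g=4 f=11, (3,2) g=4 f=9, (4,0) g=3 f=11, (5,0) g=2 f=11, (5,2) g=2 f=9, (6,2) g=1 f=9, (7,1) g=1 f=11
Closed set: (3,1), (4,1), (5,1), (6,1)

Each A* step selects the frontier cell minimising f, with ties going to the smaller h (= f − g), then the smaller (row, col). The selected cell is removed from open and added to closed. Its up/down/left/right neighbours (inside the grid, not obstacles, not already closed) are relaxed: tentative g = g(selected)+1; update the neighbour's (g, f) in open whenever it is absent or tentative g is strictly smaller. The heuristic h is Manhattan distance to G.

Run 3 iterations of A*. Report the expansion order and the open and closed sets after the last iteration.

step 1: expand (3,2) (f=9, h=5) → closed; open now [(2,2) g=5 f=9, (3,0) g=4 f=11, (3,3) g=5 f=9, (4,0) g=3 f=11, (5,0) g=2 f=11, (5,2) g=2 f=9, (6,2) g=1 f=9, (7,1) g=1 f=11]
step 2: expand (2,2) (f=9, h=4) → closed; open now [(1,2) g=6 f=9, (2,3) g=6 f=9, (3,0) g=4 f=11, (3,3) g=5 f=9, (4,0) g=3 f=11, (5,0) g=2 f=11, (5,2) g=2 f=9, (6,2) g=1 f=9, (7,1) g=1 f=11]
step 3: expand (1,2) (f=9, h=3) → closed; open now [(0,2) g=7 f=11, (1,3) g=7 f=9, (2,3) g=6 f=9, (3,0) g=4 f=11, (3,3) g=5 f=9, (4,0) g=3 f=11, (5,0) g=2 f=11, (5,2) g=2 f=9, (6,2) g=1 f=9, (7,1) g=1 f=11]

order=[(3,2) → (2,2) → (1,2)]; open=[(0,2) g=7 f=11, (1,3) g=7 f=9, (2,3) g=6 f=9, (3,0) g=4 f=11, (3,3) g=5 f=9, (4,0) g=3 f=11, (5,0) g=2 f=11, (5,2) g=2 f=9, (6,2) g=1 f=9, (7,1) g=1 f=11]; closed=[(1,2), (2,2), (3,1), (3,2), (4,1), (5,1), (6,1)]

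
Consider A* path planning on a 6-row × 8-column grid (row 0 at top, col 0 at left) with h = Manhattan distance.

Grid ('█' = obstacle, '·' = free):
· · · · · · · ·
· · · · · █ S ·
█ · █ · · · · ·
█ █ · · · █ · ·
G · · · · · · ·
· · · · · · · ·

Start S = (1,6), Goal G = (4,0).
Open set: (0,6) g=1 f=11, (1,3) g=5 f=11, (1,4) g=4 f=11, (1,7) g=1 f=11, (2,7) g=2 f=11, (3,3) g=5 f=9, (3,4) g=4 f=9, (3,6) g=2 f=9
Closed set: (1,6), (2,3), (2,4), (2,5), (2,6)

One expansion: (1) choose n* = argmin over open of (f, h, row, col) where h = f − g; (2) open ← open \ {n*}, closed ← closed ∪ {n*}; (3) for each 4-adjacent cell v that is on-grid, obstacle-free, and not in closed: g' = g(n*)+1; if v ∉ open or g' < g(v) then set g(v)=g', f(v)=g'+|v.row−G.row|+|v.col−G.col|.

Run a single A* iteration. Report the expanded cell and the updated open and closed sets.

step 1: expand (3,3) (f=9, h=4) → closed; open now [(0,6) g=1 f=11, (1,3) g=5 f=11, (1,4) g=4 f=11, (1,7) g=1 f=11, (2,7) g=2 f=11, (3,2) g=6 f=9, (3,4) g=4 f=9, (3,6) g=2 f=9, (4,3) g=6 f=9]

expanded=(3,3); open=[(0,6) g=1 f=11, (1,3) g=5 f=11, (1,4) g=4 f=11, (1,7) g=1 f=11, (2,7) g=2 f=11, (3,2) g=6 f=9, (3,4) g=4 f=9, (3,6) g=2 f=9, (4,3) g=6 f=9]; closed=[(1,6), (2,3), (2,4), (2,5), (2,6), (3,3)]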